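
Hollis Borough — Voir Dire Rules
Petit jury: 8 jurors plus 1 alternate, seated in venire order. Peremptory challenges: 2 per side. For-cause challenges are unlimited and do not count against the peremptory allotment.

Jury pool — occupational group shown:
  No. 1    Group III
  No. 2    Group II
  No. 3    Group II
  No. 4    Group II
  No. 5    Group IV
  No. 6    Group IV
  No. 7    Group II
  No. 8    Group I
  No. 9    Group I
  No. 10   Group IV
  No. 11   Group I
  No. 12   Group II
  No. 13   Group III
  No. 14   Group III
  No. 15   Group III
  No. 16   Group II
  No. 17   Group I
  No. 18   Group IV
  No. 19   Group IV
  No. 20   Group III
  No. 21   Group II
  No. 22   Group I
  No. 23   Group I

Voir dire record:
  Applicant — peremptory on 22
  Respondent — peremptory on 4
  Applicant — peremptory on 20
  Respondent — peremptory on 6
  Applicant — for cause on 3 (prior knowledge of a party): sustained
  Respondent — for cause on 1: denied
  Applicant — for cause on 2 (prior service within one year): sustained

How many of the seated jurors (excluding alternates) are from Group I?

Removed: #2, #3, #4, #6, #20, #22.
Seated jurors 1–8: #1, #5, #7, #8, #9, #10, #11, #12 (alternates #13 not counted).
Of those, in Group I: #8, #9, #11 → 3.

3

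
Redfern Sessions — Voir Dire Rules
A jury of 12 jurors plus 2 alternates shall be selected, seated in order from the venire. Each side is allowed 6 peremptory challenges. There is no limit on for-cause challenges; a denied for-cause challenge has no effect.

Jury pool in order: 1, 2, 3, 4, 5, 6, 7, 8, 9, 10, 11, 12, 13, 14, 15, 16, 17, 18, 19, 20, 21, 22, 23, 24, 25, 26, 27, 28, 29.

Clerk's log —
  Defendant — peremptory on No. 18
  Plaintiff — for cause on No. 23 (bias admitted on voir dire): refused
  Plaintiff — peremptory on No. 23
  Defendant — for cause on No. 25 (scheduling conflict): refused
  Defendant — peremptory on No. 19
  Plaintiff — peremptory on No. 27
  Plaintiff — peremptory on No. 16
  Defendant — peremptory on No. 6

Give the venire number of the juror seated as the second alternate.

Removed: #6, #16, #18, #19, #23, #27. (#25 stays — for-cause denied.)
Seating in order: seats 1–12 → #1, #2, #3, #4, #5, #7, #8, #9, #10, #11, #12, #13; alternates → #14, #15.
So alternate 2 is #15.

15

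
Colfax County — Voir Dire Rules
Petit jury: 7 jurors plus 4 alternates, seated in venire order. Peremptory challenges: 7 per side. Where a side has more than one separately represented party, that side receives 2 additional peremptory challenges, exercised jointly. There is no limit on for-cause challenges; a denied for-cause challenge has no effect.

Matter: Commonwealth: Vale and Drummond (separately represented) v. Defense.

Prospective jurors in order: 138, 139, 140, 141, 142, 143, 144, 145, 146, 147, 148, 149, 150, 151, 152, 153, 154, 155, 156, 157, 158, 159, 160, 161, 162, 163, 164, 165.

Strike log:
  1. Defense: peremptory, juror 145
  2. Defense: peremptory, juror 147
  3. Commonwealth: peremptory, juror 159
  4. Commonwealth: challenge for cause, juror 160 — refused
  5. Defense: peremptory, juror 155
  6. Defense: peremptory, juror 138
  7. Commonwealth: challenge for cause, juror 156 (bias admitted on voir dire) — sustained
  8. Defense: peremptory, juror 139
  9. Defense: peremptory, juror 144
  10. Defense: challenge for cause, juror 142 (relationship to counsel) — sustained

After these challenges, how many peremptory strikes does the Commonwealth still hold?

8

Commonwealth allotment: 7 base + 2 multi-party = 9.
Commonwealth peremptories used: #159 — 1 (for-cause on #160, #156 don't count).
Remaining: 9 − 1 = 8.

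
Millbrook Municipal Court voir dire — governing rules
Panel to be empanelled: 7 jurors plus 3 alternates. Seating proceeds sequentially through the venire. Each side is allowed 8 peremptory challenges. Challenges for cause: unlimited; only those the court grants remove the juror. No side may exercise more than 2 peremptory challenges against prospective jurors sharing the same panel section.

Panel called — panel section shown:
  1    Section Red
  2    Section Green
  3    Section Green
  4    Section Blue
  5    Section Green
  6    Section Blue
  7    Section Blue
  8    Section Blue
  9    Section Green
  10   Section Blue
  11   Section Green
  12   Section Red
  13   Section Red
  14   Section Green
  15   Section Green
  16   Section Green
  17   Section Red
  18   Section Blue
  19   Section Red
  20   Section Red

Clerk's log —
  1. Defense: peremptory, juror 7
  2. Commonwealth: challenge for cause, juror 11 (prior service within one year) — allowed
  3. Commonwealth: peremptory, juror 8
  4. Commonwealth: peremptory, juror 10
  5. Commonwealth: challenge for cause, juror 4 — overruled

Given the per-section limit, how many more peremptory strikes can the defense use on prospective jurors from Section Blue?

Defense peremptories so far: #7 — 1 of 8 used, 7 left overall.
Against Section Blue: #7 — 1 used; per-section cap 2 leaves 1.
Binding limit: min(7, 1) = 1.

1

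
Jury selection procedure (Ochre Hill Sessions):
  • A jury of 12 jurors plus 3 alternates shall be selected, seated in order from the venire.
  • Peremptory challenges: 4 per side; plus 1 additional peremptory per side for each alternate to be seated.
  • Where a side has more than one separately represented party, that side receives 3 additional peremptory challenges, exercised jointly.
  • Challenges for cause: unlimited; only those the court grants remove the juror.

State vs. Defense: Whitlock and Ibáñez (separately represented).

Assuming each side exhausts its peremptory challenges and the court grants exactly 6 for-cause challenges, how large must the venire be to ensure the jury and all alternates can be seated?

Seats to fill: 12 + 3 alternates = 15.
Peremptories — State: 4 + 1×3 = 7; Defense: 4 + 1×3 + 3 = 10; total 17.
For-cause removals: 6.
Minimum venire: 15 + 17 + 6 = 38.

38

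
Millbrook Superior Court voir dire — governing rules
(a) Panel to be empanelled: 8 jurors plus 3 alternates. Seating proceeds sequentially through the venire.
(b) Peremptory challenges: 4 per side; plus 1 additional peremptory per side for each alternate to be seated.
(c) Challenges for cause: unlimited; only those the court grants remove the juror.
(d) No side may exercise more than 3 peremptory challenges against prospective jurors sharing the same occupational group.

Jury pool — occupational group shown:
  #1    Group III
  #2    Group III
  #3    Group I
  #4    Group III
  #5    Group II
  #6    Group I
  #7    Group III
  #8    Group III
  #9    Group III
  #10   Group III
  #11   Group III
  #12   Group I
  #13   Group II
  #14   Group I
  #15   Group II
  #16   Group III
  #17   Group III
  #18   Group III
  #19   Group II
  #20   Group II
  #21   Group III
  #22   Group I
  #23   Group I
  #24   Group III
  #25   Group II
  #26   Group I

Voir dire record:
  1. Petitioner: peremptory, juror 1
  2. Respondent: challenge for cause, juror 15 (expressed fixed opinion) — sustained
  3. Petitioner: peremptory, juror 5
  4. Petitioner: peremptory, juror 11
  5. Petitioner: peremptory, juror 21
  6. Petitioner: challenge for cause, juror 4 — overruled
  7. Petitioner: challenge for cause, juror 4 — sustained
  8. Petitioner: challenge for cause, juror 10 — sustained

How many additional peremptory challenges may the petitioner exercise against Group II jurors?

Petitioner peremptories so far: #1, #5, #11, #21 — 4 of 7 used, 3 left overall.
Against Group II: #5 — 1 used; per-group cap 3 leaves 2.
Binding limit: min(3, 2) = 2.

2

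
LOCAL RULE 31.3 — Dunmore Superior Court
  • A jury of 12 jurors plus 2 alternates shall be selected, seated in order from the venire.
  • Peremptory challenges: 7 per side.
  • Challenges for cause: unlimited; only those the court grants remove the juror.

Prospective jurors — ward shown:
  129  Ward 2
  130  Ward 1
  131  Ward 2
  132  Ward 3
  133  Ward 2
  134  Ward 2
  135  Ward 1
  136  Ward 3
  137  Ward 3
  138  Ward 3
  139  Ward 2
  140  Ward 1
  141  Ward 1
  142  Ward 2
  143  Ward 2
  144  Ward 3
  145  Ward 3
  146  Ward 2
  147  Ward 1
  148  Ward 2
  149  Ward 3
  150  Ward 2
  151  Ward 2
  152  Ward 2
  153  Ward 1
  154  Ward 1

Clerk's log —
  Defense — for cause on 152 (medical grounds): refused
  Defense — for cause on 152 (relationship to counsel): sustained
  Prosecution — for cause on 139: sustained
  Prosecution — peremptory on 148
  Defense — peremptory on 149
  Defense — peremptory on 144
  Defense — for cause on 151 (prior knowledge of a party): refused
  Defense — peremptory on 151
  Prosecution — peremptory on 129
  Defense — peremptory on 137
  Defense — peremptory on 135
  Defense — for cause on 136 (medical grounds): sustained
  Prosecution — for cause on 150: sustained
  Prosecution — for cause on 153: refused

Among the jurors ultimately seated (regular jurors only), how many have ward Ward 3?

3

Removed: #129, #135, #136, #137, #139, #144, #148, #149, #150, #151, #152.
Seated jurors 1–12: #130, #131, #132, #133, #134, #138, #140, #141, #142, #143, #145, #146 (alternates #147, #153 not counted).
Of those, in Ward 3: #132, #138, #145 → 3.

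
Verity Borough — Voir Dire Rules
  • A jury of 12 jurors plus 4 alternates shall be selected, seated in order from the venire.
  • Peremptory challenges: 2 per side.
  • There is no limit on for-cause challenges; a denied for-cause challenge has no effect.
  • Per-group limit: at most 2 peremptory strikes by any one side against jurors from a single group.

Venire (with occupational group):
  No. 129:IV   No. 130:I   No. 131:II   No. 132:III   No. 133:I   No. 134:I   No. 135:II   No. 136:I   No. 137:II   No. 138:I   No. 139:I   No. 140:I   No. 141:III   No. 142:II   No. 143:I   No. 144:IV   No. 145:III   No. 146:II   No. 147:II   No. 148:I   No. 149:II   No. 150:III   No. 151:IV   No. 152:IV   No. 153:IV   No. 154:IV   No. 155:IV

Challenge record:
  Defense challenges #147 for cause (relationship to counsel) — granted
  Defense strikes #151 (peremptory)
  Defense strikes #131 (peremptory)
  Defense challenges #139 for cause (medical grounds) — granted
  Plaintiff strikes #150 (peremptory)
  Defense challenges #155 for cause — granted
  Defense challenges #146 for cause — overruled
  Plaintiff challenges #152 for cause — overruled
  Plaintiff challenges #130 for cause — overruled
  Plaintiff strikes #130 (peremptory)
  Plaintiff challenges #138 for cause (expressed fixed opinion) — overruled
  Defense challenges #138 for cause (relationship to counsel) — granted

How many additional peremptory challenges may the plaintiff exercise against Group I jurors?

0

Plaintiff peremptories so far: #150, #130 — 2 of 2 used, 0 left overall.
Against Group I: #130 — 1 used; per-group cap 2 leaves 1.
Binding limit: min(0, 1) = 0.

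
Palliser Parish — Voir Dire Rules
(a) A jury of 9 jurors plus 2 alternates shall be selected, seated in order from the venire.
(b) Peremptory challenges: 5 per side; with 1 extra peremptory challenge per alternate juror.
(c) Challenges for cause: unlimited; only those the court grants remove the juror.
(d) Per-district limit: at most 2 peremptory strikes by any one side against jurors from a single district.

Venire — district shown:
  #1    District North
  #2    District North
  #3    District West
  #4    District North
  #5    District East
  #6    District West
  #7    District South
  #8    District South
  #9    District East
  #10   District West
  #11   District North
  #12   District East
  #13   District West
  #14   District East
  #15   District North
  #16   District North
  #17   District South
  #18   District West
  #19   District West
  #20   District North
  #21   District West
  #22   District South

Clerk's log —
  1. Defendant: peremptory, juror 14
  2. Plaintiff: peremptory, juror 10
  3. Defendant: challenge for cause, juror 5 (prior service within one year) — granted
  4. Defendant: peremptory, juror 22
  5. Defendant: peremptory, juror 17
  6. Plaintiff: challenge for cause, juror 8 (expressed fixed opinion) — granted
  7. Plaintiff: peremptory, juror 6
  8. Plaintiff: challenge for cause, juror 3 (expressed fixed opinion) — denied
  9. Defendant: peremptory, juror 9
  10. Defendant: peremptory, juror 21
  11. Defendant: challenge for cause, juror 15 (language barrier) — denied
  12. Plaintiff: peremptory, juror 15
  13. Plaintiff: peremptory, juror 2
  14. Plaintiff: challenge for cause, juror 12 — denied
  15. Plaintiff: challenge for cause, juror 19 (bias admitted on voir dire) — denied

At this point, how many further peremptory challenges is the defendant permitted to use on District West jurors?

Defendant peremptories so far: #14, #22, #17, #9, #21 — 5 of 7 used, 2 left overall.
Against District West: #21 — 1 used; per-district cap 2 leaves 1.
Binding limit: min(2, 1) = 1.

1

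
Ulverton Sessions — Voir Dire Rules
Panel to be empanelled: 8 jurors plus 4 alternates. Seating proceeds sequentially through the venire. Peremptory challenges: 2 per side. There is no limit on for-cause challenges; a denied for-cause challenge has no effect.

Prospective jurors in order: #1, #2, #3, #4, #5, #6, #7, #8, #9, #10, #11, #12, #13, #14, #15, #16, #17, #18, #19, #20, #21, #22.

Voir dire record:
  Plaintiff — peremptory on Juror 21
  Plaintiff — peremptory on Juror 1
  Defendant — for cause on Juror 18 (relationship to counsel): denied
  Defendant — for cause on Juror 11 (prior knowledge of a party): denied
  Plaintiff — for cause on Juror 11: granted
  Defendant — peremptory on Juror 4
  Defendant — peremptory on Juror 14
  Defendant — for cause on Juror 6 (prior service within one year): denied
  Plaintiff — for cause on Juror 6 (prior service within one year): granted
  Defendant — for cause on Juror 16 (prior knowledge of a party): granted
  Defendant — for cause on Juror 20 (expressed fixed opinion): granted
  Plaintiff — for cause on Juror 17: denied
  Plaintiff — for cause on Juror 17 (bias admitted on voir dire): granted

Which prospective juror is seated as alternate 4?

19

Removed: #1, #4, #6, #11, #14, #16, #17, #20, #21. (#18 stays — for-cause denied.)
Seating in order: seats 1–8 → #2, #3, #5, #7, #8, #9, #10, #12; alternates → #13, #15, #18, #19.
So alternate 4 is #19.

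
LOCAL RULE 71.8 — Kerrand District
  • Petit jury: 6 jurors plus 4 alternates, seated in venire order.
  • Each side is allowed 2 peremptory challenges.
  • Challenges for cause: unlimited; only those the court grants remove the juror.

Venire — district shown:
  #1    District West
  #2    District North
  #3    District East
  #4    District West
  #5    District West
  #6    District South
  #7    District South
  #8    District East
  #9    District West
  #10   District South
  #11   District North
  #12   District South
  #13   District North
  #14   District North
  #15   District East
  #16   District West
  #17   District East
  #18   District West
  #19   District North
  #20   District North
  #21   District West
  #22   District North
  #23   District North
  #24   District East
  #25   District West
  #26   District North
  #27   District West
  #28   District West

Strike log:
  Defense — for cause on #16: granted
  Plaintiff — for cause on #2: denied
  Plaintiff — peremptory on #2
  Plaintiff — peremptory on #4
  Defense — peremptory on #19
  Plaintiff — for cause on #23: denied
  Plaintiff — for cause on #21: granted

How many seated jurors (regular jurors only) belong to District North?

Removed: #2, #4, #16, #19, #21.
Seated jurors 1–6: #1, #3, #5, #6, #7, #8 (alternates #9, #10, #11, #12 not counted).
None of those are in District North → 0.

0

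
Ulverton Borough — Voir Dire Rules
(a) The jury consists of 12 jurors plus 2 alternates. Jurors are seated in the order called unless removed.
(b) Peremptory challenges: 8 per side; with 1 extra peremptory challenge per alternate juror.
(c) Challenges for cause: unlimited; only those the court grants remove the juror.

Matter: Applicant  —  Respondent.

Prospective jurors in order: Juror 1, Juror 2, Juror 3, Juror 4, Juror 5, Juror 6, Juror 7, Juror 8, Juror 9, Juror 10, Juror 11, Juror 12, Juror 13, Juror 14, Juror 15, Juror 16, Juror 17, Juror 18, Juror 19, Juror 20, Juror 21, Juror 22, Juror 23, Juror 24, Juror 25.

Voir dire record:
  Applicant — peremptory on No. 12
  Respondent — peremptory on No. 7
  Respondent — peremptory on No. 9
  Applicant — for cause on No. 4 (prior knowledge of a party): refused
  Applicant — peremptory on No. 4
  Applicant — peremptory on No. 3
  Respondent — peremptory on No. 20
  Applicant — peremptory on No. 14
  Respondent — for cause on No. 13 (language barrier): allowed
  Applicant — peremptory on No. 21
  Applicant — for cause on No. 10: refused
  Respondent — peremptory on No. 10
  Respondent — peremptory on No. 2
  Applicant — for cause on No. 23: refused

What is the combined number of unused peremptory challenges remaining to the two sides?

Applicant allotment: 8 base + 1 × 2 alternates = 10. Respondent allotment: 8 base + 1 × 2 alternates = 10.
Applicant peremptories used: #12, #4, #3, #14, #21 — 5 (for-cause on #4, #10, #23 don't count).
Respondent peremptories used: #7, #9, #20, #10, #2 — 5 (the for-cause on #13 doesn't count).
Remaining: (10 − 5) + (10 − 5) = 10.

10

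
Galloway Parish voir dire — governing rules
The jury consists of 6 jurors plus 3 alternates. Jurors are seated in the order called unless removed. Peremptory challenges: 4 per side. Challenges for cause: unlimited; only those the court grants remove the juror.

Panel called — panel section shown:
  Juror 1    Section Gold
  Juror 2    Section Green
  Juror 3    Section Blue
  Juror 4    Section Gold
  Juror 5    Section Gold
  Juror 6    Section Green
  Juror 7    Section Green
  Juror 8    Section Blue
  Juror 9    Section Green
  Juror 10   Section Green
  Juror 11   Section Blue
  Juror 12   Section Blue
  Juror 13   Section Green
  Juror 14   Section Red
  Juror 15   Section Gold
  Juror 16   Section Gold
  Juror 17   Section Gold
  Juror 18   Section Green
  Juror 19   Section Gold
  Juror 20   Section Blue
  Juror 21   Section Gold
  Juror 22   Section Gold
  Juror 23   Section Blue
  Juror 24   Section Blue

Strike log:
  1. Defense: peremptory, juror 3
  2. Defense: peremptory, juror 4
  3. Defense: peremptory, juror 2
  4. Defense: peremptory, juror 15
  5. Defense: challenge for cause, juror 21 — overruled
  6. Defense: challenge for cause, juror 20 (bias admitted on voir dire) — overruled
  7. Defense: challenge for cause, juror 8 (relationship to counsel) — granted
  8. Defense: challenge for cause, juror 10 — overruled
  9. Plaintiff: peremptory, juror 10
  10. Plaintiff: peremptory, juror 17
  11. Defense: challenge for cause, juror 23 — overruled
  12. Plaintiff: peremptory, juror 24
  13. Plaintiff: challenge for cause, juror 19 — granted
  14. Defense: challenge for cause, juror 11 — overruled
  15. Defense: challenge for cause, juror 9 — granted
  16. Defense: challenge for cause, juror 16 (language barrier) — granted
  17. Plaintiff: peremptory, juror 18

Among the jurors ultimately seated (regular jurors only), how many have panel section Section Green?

2

Removed: #2, #3, #4, #8, #9, #10, #15, #16, #17, #18, #19, #24.
Seated jurors 1–6: #1, #5, #6, #7, #11, #12 (alternates #13, #14, #20 not counted).
Of those, in Section Green: #6, #7 → 2.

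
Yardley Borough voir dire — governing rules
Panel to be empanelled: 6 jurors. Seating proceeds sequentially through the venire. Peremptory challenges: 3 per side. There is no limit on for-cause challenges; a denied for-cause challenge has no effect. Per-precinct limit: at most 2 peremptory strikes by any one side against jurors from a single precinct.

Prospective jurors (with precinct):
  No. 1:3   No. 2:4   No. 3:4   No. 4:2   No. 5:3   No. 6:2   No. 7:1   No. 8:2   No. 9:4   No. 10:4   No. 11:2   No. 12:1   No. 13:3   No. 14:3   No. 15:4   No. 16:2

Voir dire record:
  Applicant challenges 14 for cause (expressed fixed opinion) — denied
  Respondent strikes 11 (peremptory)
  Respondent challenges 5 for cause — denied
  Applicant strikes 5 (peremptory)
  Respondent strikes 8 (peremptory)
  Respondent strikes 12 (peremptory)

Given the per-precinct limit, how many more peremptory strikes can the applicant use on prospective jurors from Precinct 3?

Applicant peremptories so far: #5 — 1 of 3 used, 2 left overall.
Against Precinct 3: #5 — 1 used; per-precinct cap 2 leaves 1.
Binding limit: min(2, 1) = 1.

1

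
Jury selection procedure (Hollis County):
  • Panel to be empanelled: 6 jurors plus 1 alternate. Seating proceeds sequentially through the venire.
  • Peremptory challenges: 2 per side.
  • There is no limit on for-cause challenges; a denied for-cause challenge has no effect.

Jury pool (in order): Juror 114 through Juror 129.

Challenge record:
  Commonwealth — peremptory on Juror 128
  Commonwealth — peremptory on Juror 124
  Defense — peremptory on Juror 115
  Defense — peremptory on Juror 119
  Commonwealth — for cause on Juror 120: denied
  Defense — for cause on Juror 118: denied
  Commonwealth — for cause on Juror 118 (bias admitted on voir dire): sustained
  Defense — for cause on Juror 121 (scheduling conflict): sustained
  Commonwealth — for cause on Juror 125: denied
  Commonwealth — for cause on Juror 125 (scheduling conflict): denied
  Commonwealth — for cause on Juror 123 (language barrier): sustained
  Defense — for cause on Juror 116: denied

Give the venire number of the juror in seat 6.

Removed: #115, #118, #119, #121, #123, #124, #128. (#116, #120, #125 stay — for-cause denied.)
Seating in order: seats 1–6 → #114, #116, #117, #120, #122, #125; alternates → #126.
So seat 6 is #125.

125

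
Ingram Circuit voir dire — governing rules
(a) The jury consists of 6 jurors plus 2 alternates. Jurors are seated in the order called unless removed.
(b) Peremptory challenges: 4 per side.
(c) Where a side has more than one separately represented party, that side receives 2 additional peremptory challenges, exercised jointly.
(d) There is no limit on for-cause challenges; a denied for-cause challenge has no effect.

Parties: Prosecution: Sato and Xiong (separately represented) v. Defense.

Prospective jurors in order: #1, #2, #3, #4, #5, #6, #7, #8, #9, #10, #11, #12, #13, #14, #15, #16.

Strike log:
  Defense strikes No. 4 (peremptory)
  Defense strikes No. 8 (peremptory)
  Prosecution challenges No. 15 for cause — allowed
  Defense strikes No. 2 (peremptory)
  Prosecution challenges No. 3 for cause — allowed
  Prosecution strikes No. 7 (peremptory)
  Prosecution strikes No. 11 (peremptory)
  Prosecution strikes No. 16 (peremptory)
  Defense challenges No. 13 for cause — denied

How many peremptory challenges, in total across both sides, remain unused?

Prosecution allotment: 4 base + 2 multi-party = 6. Defense allotment: 4.
Prosecution peremptories used: #7, #11, #16 — 3 (for-cause on #15, #3 don't count).
Defense peremptories used: #4, #8, #2 — 3 (the for-cause on #13 doesn't count).
Remaining: (6 − 3) + (4 − 3) = 4.

4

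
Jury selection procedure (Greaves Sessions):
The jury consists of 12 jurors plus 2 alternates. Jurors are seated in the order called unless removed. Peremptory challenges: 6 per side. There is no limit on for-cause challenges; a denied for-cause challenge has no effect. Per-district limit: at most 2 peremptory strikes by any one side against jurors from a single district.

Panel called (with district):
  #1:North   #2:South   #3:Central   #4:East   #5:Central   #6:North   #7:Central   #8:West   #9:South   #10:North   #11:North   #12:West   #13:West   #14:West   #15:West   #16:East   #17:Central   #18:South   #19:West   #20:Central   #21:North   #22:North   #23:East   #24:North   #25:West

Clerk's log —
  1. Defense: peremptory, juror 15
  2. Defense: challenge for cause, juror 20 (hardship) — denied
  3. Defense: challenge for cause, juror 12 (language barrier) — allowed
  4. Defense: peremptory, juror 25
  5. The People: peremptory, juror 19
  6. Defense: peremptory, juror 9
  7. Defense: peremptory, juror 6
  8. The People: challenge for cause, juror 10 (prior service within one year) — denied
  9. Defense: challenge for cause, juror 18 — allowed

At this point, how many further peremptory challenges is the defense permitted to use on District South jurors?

Defense peremptories so far: #15, #25, #9, #6 — 4 of 6 used, 2 left overall.
Against District South: #9 — 1 used; per-district cap 2 leaves 1.
Binding limit: min(2, 1) = 1.

1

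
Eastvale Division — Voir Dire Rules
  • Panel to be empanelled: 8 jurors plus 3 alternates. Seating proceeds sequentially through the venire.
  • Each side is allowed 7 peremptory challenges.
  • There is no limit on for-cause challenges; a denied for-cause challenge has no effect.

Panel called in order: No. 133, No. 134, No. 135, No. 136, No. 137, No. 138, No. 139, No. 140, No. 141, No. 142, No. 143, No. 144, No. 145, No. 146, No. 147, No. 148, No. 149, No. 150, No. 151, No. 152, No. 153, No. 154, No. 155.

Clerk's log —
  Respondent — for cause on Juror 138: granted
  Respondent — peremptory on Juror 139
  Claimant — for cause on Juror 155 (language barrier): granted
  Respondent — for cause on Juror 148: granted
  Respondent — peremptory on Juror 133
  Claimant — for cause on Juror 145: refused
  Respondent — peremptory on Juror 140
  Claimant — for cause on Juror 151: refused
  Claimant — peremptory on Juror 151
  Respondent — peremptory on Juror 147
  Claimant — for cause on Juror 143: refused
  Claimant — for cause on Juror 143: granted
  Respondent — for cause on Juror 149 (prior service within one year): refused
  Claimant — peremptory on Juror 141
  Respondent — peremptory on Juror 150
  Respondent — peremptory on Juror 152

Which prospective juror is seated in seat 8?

146

Removed: #133, #138, #139, #140, #141, #143, #147, #148, #150, #151, #152, #155. (#145, #149 stay — for-cause denied.)
Filling seats in venire order through position 8: #134, #135, #136, #137, #142, #144, #145, #146.
So seat 8 is #146.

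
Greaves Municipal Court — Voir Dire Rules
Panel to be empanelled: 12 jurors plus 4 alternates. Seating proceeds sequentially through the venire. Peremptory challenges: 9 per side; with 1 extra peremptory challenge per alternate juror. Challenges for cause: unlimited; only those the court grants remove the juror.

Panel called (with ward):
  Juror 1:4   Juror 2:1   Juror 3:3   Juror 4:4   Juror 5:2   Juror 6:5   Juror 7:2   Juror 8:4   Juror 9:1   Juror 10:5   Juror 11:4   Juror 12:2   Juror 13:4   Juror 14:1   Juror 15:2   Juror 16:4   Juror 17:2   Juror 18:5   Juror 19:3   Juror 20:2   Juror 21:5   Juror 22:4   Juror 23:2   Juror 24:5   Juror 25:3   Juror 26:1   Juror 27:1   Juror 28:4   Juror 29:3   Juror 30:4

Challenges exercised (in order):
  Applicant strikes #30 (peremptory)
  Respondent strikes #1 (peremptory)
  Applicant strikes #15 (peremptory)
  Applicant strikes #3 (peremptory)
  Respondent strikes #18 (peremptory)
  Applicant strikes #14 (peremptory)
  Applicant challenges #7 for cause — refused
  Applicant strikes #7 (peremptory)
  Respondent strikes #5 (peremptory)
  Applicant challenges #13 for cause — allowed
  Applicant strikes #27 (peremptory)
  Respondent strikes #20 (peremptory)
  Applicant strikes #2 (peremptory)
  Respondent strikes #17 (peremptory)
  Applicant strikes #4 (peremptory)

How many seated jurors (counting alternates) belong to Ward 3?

Removed: #1, #2, #3, #4, #5, #7, #13, #14, #15, #17, #18, #20, #27, #30.
Seated (16 incl. alternates): #6, #8, #9, #10, #11, #12, #16, #19, #21, #22, #23, #24, #25, #26, #28, #29.
Of those, in Ward 3: #19, #25, #29 → 3.

3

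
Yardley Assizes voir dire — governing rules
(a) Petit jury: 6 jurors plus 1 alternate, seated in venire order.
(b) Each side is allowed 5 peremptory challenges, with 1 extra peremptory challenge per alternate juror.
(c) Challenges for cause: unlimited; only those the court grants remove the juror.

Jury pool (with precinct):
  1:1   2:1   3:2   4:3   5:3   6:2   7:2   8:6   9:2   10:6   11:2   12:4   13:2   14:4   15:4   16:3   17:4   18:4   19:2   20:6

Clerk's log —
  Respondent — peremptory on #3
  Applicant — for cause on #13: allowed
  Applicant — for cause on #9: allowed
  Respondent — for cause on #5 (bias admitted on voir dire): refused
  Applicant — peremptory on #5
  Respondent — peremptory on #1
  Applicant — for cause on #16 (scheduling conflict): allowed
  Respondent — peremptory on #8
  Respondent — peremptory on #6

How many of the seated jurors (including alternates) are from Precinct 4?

Removed: #1, #3, #5, #6, #8, #9, #13, #16.
Seated (7 incl. alternates): #2, #4, #7, #10, #11, #12, #14.
Of those, in Precinct 4: #12, #14 → 2.

2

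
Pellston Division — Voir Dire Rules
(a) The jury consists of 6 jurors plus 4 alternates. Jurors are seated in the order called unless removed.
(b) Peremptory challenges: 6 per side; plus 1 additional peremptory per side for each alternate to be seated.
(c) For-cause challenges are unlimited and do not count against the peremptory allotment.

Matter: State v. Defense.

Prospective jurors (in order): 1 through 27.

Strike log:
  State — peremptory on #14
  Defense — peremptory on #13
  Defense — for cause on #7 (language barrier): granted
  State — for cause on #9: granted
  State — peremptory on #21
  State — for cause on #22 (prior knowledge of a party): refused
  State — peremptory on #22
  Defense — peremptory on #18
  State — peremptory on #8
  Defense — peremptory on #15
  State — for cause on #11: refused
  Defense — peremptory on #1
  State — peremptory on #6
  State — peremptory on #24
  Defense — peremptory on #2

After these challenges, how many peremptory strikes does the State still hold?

State allotment: 6 base + 1 × 4 alternates = 10.
State peremptories used: #14, #21, #22, #8, #6, #24 — 6 (for-cause on #9, #22, #11 don't count).
Remaining: 10 − 6 = 4.

4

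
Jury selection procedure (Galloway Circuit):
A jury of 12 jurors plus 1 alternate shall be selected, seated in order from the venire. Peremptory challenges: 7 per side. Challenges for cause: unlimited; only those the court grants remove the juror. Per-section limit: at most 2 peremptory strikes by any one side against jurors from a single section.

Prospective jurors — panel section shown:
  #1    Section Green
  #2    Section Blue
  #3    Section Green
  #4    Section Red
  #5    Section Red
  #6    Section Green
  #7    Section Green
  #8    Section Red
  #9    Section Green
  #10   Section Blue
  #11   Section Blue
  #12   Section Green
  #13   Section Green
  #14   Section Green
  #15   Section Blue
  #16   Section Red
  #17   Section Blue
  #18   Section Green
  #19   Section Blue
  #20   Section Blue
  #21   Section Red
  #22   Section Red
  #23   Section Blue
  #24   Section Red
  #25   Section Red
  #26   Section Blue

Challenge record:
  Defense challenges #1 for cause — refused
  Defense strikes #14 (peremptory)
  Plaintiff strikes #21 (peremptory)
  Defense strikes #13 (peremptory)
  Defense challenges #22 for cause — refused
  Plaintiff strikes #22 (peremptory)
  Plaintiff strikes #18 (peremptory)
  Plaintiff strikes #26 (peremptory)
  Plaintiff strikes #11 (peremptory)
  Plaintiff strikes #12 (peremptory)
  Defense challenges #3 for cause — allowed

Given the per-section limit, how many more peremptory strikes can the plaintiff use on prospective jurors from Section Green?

0

Plaintiff peremptories so far: #21, #22, #18, #26, #11, #12 — 6 of 7 used, 1 left overall.
Against Section Green: #18, #12 — 2 used; per-section cap 2 leaves 0.
Binding limit: min(1, 0) = 0.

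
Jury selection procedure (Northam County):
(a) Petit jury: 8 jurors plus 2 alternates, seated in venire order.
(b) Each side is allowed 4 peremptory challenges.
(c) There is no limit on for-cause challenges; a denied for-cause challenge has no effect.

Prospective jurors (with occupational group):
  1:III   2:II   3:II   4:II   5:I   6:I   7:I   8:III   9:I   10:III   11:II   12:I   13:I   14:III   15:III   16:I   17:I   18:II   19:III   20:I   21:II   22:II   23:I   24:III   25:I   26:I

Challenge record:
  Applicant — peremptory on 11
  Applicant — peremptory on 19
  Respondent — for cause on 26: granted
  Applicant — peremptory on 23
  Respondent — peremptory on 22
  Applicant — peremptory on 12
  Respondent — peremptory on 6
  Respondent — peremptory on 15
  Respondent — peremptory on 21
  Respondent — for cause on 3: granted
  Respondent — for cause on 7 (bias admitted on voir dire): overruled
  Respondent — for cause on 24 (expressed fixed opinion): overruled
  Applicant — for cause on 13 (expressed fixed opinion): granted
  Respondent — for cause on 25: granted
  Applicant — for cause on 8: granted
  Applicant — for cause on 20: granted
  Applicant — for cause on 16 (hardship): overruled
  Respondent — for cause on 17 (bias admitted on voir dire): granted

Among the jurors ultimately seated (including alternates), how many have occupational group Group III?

3

Removed: #3, #6, #8, #11, #12, #13, #15, #17, #19, #20, #21, #22, #23, #25, #26.
Seated (10 incl. alternates): #1, #2, #4, #5, #7, #9, #10, #14, #16, #18.
Of those, in Group III: #1, #10, #14 → 3.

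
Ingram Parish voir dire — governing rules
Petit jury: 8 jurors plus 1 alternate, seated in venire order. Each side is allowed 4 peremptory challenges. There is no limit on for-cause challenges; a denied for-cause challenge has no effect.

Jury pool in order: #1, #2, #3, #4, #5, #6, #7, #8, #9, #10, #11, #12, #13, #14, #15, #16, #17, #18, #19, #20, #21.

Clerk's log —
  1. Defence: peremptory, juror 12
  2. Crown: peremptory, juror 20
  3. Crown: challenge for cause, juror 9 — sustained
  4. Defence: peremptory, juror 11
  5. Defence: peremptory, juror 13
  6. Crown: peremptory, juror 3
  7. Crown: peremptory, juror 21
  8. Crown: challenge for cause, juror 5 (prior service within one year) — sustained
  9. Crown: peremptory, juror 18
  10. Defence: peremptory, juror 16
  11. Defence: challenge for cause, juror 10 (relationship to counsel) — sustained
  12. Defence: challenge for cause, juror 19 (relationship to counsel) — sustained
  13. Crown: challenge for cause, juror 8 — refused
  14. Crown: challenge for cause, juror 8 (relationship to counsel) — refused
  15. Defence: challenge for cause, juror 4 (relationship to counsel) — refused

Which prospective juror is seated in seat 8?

Removed: #3, #5, #9, #10, #11, #12, #13, #16, #18, #19, #20, #21. (#4, #8 stay — for-cause denied.)
Seating in order: seats 1–8 → #1, #2, #4, #6, #7, #8, #14, #15; alternates → #17.
So seat 8 is #15.

15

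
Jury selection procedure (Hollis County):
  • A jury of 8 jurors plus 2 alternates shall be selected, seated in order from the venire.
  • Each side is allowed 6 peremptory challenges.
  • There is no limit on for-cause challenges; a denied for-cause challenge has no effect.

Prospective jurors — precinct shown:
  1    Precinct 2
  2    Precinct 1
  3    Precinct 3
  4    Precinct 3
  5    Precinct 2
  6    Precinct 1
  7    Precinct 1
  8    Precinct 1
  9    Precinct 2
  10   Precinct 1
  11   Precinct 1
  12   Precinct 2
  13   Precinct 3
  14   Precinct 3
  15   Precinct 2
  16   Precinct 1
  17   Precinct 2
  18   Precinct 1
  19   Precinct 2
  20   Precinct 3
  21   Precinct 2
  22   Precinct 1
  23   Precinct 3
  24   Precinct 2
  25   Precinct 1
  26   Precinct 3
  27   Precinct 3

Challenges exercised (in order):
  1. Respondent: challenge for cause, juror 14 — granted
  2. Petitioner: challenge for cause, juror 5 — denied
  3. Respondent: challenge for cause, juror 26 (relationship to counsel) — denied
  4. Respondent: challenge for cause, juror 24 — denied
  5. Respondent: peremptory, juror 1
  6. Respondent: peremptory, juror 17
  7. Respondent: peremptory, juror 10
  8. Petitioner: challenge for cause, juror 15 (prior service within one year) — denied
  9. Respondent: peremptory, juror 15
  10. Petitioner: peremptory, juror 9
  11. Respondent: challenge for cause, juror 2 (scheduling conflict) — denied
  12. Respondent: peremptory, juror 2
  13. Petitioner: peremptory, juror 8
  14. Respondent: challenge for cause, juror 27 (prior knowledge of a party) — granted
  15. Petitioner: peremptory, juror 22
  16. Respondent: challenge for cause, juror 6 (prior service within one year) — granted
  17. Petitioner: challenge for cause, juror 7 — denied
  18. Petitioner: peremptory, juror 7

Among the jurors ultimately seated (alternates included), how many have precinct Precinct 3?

Removed: #1, #2, #6, #7, #8, #9, #10, #14, #15, #17, #22, #27.
Seated (10 incl. alternates): #3, #4, #5, #11, #12, #13, #16, #18, #19, #20.
Of those, in Precinct 3: #3, #4, #13, #20 → 4.

4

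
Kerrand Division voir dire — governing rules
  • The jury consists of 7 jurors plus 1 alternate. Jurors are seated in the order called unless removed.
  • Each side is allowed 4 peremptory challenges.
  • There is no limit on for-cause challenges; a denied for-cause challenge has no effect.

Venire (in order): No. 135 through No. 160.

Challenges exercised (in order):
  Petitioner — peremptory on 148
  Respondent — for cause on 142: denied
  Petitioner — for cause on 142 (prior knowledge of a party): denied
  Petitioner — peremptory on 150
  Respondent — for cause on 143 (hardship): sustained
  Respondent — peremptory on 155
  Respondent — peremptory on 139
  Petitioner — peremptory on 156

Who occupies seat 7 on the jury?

142

Removed: #139, #143, #148, #150, #155, #156. (#142 stays — for-cause denied.)
Seating in order: seats 1–7 → #135, #136, #137, #138, #140, #141, #142; alternates → #144.
So seat 7 is #142.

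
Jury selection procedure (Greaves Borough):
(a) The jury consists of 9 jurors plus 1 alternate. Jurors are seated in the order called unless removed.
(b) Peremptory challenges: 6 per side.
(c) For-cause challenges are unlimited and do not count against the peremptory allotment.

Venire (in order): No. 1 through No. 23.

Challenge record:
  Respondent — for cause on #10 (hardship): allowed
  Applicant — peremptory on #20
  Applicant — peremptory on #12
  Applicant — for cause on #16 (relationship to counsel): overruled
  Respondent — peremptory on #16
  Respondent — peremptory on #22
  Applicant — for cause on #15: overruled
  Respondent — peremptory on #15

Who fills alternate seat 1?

11

Removed: #10, #12, #15, #16, #20, #22.
Seating in order: seats 1–9 → #1, #2, #3, #4, #5, #6, #7, #8, #9; alternates → #11.
So alternate 1 is #11.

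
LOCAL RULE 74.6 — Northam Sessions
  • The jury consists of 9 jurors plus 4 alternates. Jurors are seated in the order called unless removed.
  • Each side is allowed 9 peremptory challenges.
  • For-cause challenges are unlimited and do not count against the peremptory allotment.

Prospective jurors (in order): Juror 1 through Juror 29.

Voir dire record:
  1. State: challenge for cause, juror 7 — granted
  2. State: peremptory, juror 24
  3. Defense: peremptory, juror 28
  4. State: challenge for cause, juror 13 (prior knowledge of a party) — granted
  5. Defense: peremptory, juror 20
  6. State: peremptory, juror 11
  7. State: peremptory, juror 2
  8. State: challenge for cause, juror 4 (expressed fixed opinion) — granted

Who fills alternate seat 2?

Removed: #2, #4, #7, #11, #13, #20, #24, #28.
Seating in order: seats 1–9 → #1, #3, #5, #6, #8, #9, #10, #12, #14; alternates → #15, #16, #17, #18.
So alternate 2 is #16.

16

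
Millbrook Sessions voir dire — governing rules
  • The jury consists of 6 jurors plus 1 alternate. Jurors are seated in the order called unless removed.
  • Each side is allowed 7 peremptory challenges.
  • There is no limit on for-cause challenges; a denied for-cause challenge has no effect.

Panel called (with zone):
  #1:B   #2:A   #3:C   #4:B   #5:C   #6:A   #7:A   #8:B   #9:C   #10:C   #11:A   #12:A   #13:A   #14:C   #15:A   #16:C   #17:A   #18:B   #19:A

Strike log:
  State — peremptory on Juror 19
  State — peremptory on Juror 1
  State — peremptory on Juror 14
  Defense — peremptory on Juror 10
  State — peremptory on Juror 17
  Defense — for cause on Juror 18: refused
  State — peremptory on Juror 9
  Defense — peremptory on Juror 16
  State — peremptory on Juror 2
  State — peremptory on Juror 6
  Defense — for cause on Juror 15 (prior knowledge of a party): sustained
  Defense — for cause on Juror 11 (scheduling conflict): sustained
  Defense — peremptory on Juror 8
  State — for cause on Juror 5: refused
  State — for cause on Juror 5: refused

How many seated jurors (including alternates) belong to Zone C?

2

Removed: #1, #2, #6, #8, #9, #10, #11, #14, #15, #16, #17, #19.
Seated (7 incl. alternates): #3, #4, #5, #7, #12, #13, #18.
Of those, in Zone C: #3, #5 → 2.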